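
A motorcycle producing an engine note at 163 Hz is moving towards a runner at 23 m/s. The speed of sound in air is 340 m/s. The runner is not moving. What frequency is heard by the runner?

175 Hz

Moving source, stationary observer: f' = f · v/(v − v_s) since the source is approaching.
f' = 163 × 340/(340 − 23) = 163 × 340/317 ≈ 175 Hz.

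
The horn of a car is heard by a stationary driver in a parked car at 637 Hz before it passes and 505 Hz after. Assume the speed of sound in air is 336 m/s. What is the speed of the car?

f₁/f₂ = (v + v_s)/(v − v_s), so v_s = v · (f₁ − f₂)/(f₁ + f₂).
v_s = 336 × (637 − 505)/(637 + 505) = 336 × 132/1142 ≈ 39 m/s.

39 m/s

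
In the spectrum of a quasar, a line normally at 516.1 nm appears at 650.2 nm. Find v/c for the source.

0.227

λ'/λ₀ = 1.2598 > 1 (redshift), so the source is receding.
λ'/λ₀ = √((1 + β)/(1 − β)) for a receding source ⇒ β = (r² − 1)/(r² + 1) with r = λ'/λ₀.
β = (1.5872 − 1)/(1.5872 + 1) ≈ 0.227.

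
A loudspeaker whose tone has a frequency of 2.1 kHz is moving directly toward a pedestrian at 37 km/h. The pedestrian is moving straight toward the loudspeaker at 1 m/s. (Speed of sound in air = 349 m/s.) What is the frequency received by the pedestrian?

2.17 kHz

37 km/h = 10.28 m/s.
Both move, so f' = f · (v + v_o)/(v − v_s).
f' = 2.1 × (349 + 1)/(349 − 10.28) = 2.1 × 350/338.72 ≈ 2.17 kHz.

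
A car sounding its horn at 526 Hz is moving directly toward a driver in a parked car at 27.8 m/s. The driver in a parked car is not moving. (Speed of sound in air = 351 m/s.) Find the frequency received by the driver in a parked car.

571 Hz

With the source moving toward a stationary observer, f' = f · v/(v − v_s).
f' = 526 × 351/(351 − 27.8) = 526 × 351/323.2 ≈ 571 Hz.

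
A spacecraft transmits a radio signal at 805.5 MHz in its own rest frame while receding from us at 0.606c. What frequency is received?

399.0 MHz

Relativistic Doppler for frequency: f' = f₀ · √((1 − β)/(1 + β)).
f' = 805.5 × √(0.3940/1.6060) = 805.5 × 0.49531 ≈ 399.0 MHz.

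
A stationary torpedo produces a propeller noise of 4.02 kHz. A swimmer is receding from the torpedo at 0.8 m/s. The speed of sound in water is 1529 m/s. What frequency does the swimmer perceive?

Moving observer, stationary source: f' = f · (v − v_o)/v.
f' = 4.02 × (1529 − 0.8)/1529 = 4.02 × 1528.2/1529 ≈ 4.02 kHz.

4.02 kHz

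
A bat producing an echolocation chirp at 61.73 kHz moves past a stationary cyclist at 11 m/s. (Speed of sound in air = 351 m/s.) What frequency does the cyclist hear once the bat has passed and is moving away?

59.9 kHz

Receding: f₂ = f · v/(v + v_s) = 61.73 × 351/362 ≈ 59.9 kHz.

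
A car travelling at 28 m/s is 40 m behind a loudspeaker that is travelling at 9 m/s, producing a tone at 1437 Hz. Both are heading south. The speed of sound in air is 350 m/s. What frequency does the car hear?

1513 Hz

The car is behind, so the loudspeaker is moving away from it while the car is moving toward the loudspeaker.
General Doppler shift: f' = f · (v + v_o)/(v + v_s).
f' = 1437 × (350 + 28)/(350 + 9) = 1437 × 378/359 ≈ 1513 Hz.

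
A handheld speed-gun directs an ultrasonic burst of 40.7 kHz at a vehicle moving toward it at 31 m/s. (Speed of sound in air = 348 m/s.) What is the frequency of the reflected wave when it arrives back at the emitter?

48.7 kHz

At the vehicle (a moving observer), f₁ = f₀ · (v + u)/v = 40.7 × 379/348 ≈ 44.3 kHz.
On reflection it acts as a source moving toward the stationary detector: f₂ = f₁ · v/(v − u) = 44.3 × 348/317 ≈ 48.7 kHz.
Equivalently f₂ = f₀ · (v + u)/(v − u).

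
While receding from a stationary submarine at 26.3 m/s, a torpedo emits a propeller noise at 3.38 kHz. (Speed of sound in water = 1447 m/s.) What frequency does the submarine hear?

3.32 kHz

Moving source, stationary observer: f' = f · v/(v + v_s) since the source is receding.
f' = 3.38 × 1447/(1447 + 26.3) = 3.38 × 1447/1473 ≈ 3.32 kHz.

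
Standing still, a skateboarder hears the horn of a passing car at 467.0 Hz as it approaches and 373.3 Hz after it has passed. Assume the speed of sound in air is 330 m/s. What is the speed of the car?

37 m/s

f₁/f₂ = (v + v_s)/(v − v_s), so v_s = v · (f₁ − f₂)/(f₁ + f₂).
v_s = 330 × (467.0 − 373.3)/(467.0 + 373.3) = 330 × 93.7/840.3 ≈ 37 m/s.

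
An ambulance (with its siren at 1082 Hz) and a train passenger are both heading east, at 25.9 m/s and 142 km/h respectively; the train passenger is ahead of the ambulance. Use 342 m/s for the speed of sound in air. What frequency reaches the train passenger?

1036 Hz

142 km/h = 39.44 m/s.
The train passenger is ahead, so the ambulance is moving toward it while the train passenger is moving away from the ambulance.
General Doppler shift: f' = f · (v − v_o)/(v − v_s).
f' = 1082 × (342 − 39.44)/(342 − 25.9) = 1082 × 302.56/316.1 ≈ 1036 Hz.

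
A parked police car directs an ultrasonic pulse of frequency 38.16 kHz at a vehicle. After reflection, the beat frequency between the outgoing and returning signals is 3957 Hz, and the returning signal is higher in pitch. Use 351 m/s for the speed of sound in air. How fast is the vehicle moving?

Double Doppler shift off a moving reflector: f₂ = f₀ · (v + u)/(v − u) (u > 0 toward emitter).
Returning signal is higher, so f₂ = f₀ + Δf = 38160 + 3957 = 42117 Hz.
Rearranging, u = v · (f₂ − f₀)/(f₂ + f₀) = 351 × 3957/80277 ≈ 17.3 m/s.
So the vehicle is moving at 17.3 m/s toward the emitter.

17.3 m/s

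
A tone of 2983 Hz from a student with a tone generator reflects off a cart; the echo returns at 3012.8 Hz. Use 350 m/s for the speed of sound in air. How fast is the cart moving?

1.74 m/s

Double Doppler shift off a moving reflector: f₂ = f₀ · (v + u)/(v − u) (u > 0 toward emitter).
Rearranging, u = v · (f₂ − f₀)/(f₂ + f₀) = 350 × 29.8/5995.8 ≈ 1.74 m/s.
So the cart is moving at 1.74 m/s toward the emitter.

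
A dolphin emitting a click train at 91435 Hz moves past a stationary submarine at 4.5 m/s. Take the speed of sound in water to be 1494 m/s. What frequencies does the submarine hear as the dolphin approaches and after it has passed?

Approaching: f₁ = f · v/(v − v_s) = 91435 × 1494/1489.5 ≈ 91711 Hz.
Receding: f₂ = f · v/(v + v_s) = 91435 × 1494/1498.5 ≈ 91160 Hz.

91711 Hz approaching; 91160 Hz receding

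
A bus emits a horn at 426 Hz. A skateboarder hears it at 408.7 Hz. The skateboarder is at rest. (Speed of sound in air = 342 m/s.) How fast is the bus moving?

f' < f, so the bus is receding.
f' = f · v/(v + v_s) ⇒ v_s = v · |1 − f/f'|.
v_s = 342 × |1 − 426/408.7| = 342 × 0.04233 ≈ 14.5 m/s.

14.5 m/s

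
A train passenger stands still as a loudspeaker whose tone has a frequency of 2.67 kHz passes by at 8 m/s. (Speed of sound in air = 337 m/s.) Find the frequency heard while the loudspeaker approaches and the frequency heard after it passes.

Approaching: f₁ = f · v/(v − v_s) = 2.67 × 337/329 ≈ 2.73 kHz.
Receding: f₂ = f · v/(v + v_s) = 2.67 × 337/345 ≈ 2.61 kHz.

2.73 kHz approaching; 2.61 kHz receding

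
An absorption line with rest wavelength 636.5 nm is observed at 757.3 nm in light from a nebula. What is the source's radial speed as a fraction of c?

λ'/λ₀ = 1.1898 > 1 (redshift), so the source is receding.
λ'/λ₀ = √((1 + β)/(1 − β)) for a receding source ⇒ β = (r² − 1)/(r² + 1) with r = λ'/λ₀.
β = (1.4156 − 1)/(1.4156 + 1) ≈ 0.172.

0.172c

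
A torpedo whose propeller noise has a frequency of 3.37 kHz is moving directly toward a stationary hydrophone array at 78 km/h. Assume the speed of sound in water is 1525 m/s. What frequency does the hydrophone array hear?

3.42 kHz

78 km/h = 21.67 m/s.
Moving source, stationary observer: f' = f · v/(v − v_s) since the source is approaching.
f' = 3.37 × 1525/(1525 − 21.67) = 3.37 × 1525/1503 ≈ 3.42 kHz.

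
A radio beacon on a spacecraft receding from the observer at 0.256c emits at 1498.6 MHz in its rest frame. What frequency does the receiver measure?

Relativistic Doppler for frequency: f' = f₀ · √((1 − β)/(1 + β)).
f' = 1498.6 × √(0.7440/1.2560) = 1498.6 × 0.76965 ≈ 1153.4 MHz.

1153.4 MHz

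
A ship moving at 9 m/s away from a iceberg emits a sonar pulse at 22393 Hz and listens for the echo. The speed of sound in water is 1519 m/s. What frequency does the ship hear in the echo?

22129 Hz

The iceberg receives the sound from a moving source: f₁ = f₀ · v/(v + v_e) = 22393 × 1519/1528 ≈ 22261 Hz.
On the return leg the ship is a moving observer: f₂ = f₁ · (v − v_e)/v = 22261 × 1510/1519 ≈ 22129 Hz.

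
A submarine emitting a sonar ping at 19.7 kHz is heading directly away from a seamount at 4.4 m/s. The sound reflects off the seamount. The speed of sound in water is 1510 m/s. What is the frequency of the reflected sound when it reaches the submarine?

19.59 kHz

The seamount receives the sound from a moving source: f₁ = f₀ · v/(v + v_e) = 19.7 × 1510/1514.4 ≈ 19.64 kHz.
On the return leg the submarine is a moving observer: f₂ = f₁ · (v − v_e)/v = 19.64 × 1505.6/1510 ≈ 19.59 kHz.
Equivalently f₂ = f₀ · (v − v_e)/(v + v_e).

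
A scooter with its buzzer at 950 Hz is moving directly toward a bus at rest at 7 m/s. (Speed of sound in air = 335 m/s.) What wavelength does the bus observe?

Only the source moves, toward the listener, so f' = f · v/(v − v_s).
f' = 950 × 335/(335 − 7) ≈ 970 Hz.
λ' = v/f' = 335/970.274 ≈ 34.5 cm.

34.5 cm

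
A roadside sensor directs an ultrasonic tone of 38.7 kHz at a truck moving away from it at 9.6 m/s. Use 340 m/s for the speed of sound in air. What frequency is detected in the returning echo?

36.6 kHz

At the truck (a moving observer), f₁ = f₀ · (v − u)/v = 38.7 × 330.4/340 ≈ 37.6 kHz.
On reflection it acts as a source moving away from the stationary detector: f₂ = f₁ · v/(v + u) = 37.6 × 340/349.6 ≈ 36.6 kHz.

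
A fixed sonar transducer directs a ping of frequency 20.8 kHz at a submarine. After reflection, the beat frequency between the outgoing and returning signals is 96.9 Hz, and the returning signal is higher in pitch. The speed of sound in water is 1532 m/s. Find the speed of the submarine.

Double Doppler shift off a moving reflector: f₂ = f₀ · (v + u)/(v − u) (u > 0 toward emitter).
Returning signal is higher, so f₂ = f₀ + Δf = 20800 + 96.9 = 20896.9 Hz.
Rearranging, u = v · (f₂ − f₀)/(f₂ + f₀) = 1532 × 96.9/41696.9 ≈ 3.6 m/s.
So the submarine is moving at 3.6 m/s toward the emitter.

3.6 m/s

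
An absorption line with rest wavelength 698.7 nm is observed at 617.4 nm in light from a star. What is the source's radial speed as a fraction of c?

0.123c

λ'/λ₀ = 0.8836 < 1 (blueshift), so the source is approaching.
λ'/λ₀ = √((1 − β)/(1 + β)) for an approaching source ⇒ β = (1 − r²)/(1 + r²) with r = λ'/λ₀.
β = (1 − 0.7808)/(1 + 0.7808) ≈ 0.123.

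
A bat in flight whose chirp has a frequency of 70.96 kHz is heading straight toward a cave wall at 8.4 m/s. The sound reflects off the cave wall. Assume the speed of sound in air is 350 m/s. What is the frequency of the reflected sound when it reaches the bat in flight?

74.4 kHz

The cave wall receives the sound from a moving source: f₁ = f₀ · v/(v − v_e) = 70.96 × 350/341.6 ≈ 72.7 kHz.
On the return leg the bat in flight is a moving observer: f₂ = f₁ · (v + v_e)/v = 72.7 × 358.4/350 ≈ 74.4 kHz.
Equivalently f₂ = f₀ · (v + v_e)/(v − v_e).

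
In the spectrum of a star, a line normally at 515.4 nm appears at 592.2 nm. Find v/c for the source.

λ'/λ₀ = 1.1490 > 1 (redshift), so the source is receding.
λ'/λ₀ = √((1 + β)/(1 − β)) for a receding source ⇒ β = (r² − 1)/(r² + 1) with r = λ'/λ₀.
β = (1.3202 − 1)/(1.3202 + 1) ≈ 0.138.

0.138c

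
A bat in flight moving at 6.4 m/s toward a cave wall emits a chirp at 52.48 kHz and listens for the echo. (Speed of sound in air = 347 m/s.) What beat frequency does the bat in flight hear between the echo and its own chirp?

1972 Hz

The cave wall receives the sound from a moving source: f₁ = f₀ · v/(v − v_e) = 52.48 × 347/340.6 ≈ 53.466 kHz.
On the return leg the bat in flight is a moving observer: f₂ = f₁ · (v + v_e)/v = 53.466 × 353.4/347 ≈ 54.452 kHz.
Beat against the emitted tone (with f₀ = 52480 Hz): |f₂ − f₀| = 2v_e·f₀/(v − v_e) = 2 × 6.4 × 52480/340.6 ≈ 1972 Hz.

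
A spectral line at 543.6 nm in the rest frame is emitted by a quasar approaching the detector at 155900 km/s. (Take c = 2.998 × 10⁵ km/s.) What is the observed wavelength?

305.5 nm

β = v/c = 155900/299800 = 0.5200.
Relativistic Doppler for wavelength: λ' = λ₀ · √((1 − β)/(1 + β)).
λ' = 543.6 × √(0.4800/1.5200) = 543.6 × 0.56194 ≈ 305.5 nm.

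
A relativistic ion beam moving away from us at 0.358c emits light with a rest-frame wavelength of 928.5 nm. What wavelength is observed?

Relativistic Doppler for wavelength: λ' = λ₀ · √((1 + β)/(1 − β)).
λ' = 928.5 × √(1.3580/0.6420) = 928.5 × 1.45439 ≈ 1350.4 nm.

1350.4 nm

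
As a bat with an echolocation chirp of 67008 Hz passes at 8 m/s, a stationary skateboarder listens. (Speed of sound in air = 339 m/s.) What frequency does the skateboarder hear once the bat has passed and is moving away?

Receding: f₂ = f · v/(v + v_s) = 67008 × 339/347 ≈ 65463 Hz.

65463 Hz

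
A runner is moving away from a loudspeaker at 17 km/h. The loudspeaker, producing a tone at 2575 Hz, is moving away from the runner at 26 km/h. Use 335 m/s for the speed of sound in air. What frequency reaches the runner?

26 km/h = 7.222 m/s; 17 km/h = 4.722 m/s.
With source receding and observer receding, f' = f · (v − v_o)/(v + v_s).
f' = 2575 × (335 − 4.722)/(335 + 7.222) = 2575 × 330.28/342.22 ≈ 2485 Hz.

2485 Hz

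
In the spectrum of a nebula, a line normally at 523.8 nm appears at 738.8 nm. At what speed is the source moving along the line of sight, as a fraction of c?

0.331

λ'/λ₀ = 1.4105 > 1 (redshift), so the source is receding.
λ'/λ₀ = √((1 + β)/(1 − β)) for a receding source ⇒ β = (r² − 1)/(r² + 1) with r = λ'/λ₀.
β = (1.9894 − 1)/(1.9894 + 1) ≈ 0.331.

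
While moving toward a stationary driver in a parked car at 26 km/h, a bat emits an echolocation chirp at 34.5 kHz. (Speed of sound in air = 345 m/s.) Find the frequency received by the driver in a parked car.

26 km/h = 7.222 m/s.
With the source moving toward a stationary observer, f' = f · v/(v − v_s).
f' = 34.5 × 345/(345 − 7.222) = 34.5 × 345/337.8 ≈ 35.2 kHz.

35.2 kHz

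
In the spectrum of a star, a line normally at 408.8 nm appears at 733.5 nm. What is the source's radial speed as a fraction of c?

0.526c

λ'/λ₀ = 1.7943 > 1 (redshift), so the source is receding.
λ'/λ₀ = √((1 + β)/(1 − β)) for a receding source ⇒ β = (r² − 1)/(r² + 1) with r = λ'/λ₀.
β = (3.2194 − 1)/(3.2194 + 1) ≈ 0.526.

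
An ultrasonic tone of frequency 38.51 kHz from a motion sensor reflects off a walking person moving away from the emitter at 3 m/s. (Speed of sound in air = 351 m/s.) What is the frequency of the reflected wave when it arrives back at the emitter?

37.9 kHz

At the walking person (a moving observer), f₁ = f₀ · (v − u)/v = 38.51 × 348/351 ≈ 38.2 kHz.
The reflection then acts as a moving source: f₂ = f₁ · v/(v + u) ≈ 37.9 kHz.
Equivalently f₂ = f₀ · (v − u)/(v + u).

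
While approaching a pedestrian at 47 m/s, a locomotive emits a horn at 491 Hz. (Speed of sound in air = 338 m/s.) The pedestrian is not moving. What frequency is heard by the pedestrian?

Only the source moves, toward the listener, so f' = f · v/(v − v_s).
f' = 491 × 338/(338 − 47) = 491 × 338/291 ≈ 570 Hz.

570 Hz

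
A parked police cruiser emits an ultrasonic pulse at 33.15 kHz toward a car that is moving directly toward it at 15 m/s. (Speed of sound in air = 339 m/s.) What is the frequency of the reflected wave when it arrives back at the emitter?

At the car (a moving observer), f₁ = f₀ · (v + u)/v = 33.15 × 354/339 ≈ 34.6 kHz.
The reflection then acts as a moving source: f₂ = f₁ · v/(v − u) ≈ 36.2 kHz.

36.2 kHz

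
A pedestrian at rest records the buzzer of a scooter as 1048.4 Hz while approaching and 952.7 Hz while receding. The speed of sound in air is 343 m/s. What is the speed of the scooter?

f₁/f₂ = (v + v_s)/(v − v_s), so v_s = v · (f₁ − f₂)/(f₁ + f₂).
v_s = 343 × (1048.4 − 952.7)/(1048.4 + 952.7) = 343 × 95.7/2001.1 ≈ 16.4 m/s.

16.4 m/s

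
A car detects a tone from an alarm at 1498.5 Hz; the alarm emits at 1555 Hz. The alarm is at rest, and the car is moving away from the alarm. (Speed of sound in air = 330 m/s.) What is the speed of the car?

12.0 m/s

f' = f · (v − v_o)/v ⇒ v_o = v · |f'/f − 1|.
v_o = 330 × |1498.5/1555 − 1| = 330 × 0.03633 ≈ 12.0 m/s.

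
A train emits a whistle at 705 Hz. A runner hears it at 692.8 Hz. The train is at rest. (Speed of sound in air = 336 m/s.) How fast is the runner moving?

5.8 m/s

f' < f, so the runner is receding.
f' = f · (v − v_o)/v ⇒ v_o = v · |f'/f − 1|.
v_o = 336 × |692.8/705 − 1| = 336 × 0.0173 ≈ 5.8 m/s.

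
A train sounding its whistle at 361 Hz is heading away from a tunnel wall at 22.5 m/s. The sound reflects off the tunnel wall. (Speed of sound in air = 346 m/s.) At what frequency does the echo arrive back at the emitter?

The tunnel wall receives the sound from a moving source: f₁ = f₀ · v/(v + v_e) = 361 × 346/368.5 ≈ 339 Hz.
On the return leg the train is a moving observer: f₂ = f₁ · (v − v_e)/v = 339 × 323.5/346 ≈ 317 Hz.
Equivalently f₂ = f₀ · (v − v_e)/(v + v_e).

317 Hz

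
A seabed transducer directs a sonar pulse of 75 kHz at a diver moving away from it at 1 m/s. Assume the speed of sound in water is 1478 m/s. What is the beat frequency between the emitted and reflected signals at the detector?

101 Hz

At the diver (a moving observer), f₁ = f₀ · (v − u)/v = 75 × 1477/1478 ≈ 74.9493 kHz.
On reflection it acts as a source moving away from the stationary detector: f₂ = f₁ · v/(v + u) = 74.9493 × 1478/1479 ≈ 74.8986 kHz.
Equivalently f₂ = f₀ · (v − u)/(v + u).
Beat frequency (with f₀ = 75000 Hz): |f₂ − f₀| = 2u·f₀/(v + u) = 2 × 1 × 75000/1479 ≈ 101 Hz.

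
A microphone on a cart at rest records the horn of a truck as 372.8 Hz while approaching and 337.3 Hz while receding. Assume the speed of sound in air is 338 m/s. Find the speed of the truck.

16.9 m/s

f₁/f₂ = (v + v_s)/(v − v_s), so v_s = v · (f₁ − f₂)/(f₁ + f₂).
v_s = 338 × (372.8 − 337.3)/(372.8 + 337.3) = 338 × 35.5/710.1 ≈ 16.9 m/s.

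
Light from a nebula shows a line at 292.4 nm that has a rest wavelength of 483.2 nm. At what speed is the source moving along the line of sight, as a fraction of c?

0.464

λ'/λ₀ = 0.6051 < 1 (blueshift), so the source is approaching.
λ'/λ₀ = √((1 − β)/(1 + β)) for an approaching source ⇒ β = (1 − r²)/(1 + r²) with r = λ'/λ₀.
β = (1 − 0.3662)/(1 + 0.3662) ≈ 0.464.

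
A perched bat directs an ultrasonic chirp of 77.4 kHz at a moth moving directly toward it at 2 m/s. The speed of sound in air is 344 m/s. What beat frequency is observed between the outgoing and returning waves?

At the moth (a moving observer), f₁ = f₀ · (v + u)/v = 77.4 × 346/344 ≈ 77.850 kHz.
The reflection then acts as a moving source: f₂ = f₁ · v/(v − u) ≈ 78.305 kHz.
Beat frequency (with f₀ = 77400 Hz): |f₂ − f₀| = 2u·f₀/(v − u) = 2 × 2 × 77400/342 ≈ 905 Hz.

905 Hz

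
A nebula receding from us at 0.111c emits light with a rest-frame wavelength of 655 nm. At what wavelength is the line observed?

732.2 nm

Relativistic Doppler for wavelength: λ' = λ₀ · √((1 + β)/(1 − β)).
λ' = 655 × √(1.1110/0.8890) = 655 × 1.11791 ≈ 732.2 nm.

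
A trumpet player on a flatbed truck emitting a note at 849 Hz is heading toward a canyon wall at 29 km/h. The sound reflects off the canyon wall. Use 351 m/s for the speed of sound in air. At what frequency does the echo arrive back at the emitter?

889 Hz

29 km/h = 8.056 m/s.
The canyon wall receives the sound from a moving source: f₁ = f₀ · v/(v − v_e) = 849 × 351/342.94 ≈ 869 Hz.
On the return leg the trumpet player on a flatbed truck is a moving observer: f₂ = f₁ · (v + v_e)/v = 869 × 359.06/351 ≈ 889 Hz.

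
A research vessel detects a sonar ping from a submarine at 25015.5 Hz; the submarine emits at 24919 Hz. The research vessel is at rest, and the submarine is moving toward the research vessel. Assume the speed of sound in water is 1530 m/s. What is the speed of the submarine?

5.9 m/s

f' = f · v/(v − v_s) ⇒ v_s = v · |1 − f/f'|.
v_s = 1530 × |1 − 24919/25015.5| = 1530 × 0.003858 ≈ 5.9 m/s.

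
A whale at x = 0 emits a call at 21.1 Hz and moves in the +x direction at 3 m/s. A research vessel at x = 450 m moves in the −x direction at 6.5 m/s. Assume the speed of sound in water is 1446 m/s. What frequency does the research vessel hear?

The observer lies on the +x side, so the source is heading toward the observer and the observer is heading toward the source.
With source approaching and observer approaching, f' = f · (v + v_o)/(v − v_s).
f' = 21.1 × (1446 + 6.5)/(1446 − 3) = 21.1 × 1452.5/1443 ≈ 21.2 Hz.

21.2 Hz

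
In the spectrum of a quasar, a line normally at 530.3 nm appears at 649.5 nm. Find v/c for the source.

0.200

λ'/λ₀ = 1.2248 > 1 (redshift), so the source is receding.
λ'/λ₀ = √((1 + β)/(1 − β)) for a receding source ⇒ β = (r² − 1)/(r² + 1) with r = λ'/λ₀.
β = (1.5001 − 1)/(1.5001 + 1) ≈ 0.200.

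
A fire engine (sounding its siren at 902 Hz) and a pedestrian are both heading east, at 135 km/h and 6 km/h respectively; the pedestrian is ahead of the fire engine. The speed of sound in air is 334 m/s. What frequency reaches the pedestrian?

1011 Hz

135 km/h = 37.5 m/s; 6 km/h = 1.667 m/s.
The pedestrian is ahead, so the fire engine is moving toward it while the pedestrian is moving away from the fire engine.
General Doppler shift: f' = f · (v − v_o)/(v − v_s).
f' = 902 × (334 − 1.667)/(334 − 37.5) = 902 × 332.33/296.5 ≈ 1011 Hz.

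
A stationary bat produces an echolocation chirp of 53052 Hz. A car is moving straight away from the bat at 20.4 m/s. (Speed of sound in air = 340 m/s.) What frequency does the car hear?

Moving observer, stationary source: f' = f · (v − v_o)/v.
f' = 53052 × (340 − 20.4)/340 = 53052 × 319.6/340 ≈ 49869 Hz.

49869 Hz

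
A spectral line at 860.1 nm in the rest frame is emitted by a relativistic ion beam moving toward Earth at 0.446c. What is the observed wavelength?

Relativistic Doppler for wavelength: λ' = λ₀ · √((1 − β)/(1 + β)).
λ' = 860.1 × √(0.5540/1.4460) = 860.1 × 0.61897 ≈ 532.4 nm.

532.4 nm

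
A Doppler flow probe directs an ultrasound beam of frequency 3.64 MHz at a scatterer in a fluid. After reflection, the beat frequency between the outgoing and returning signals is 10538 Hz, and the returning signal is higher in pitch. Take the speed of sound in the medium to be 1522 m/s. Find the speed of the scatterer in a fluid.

Double Doppler shift off a moving reflector: f₂ = f₀ · (v + u)/(v − u) (u > 0 toward emitter).
Returning signal is higher, so f₂ = f₀ + Δf = 3640000 + 10538 = 3650538 Hz.
Rearranging, u = v · (f₂ − f₀)/(f₂ + f₀) = 1522 × 10538/7290538 ≈ 2.20 m/s.
So the scatterer in a fluid is moving at 2.20 m/s toward the emitter.

2.20 m/s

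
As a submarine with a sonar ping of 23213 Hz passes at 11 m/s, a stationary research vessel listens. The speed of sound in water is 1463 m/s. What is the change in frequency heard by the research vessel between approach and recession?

349 Hz

Approaching: f₁ = f · v/(v − v_s) = 23213 × 1463/1452 ≈ 23389 Hz.
Receding: f₂ = f · v/(v + v_s) = 23213 × 1463/1474 ≈ 23040 Hz.
Drop: f₁ − f₂ = 2f·v·v_s/(v² − v_s²) = 2 × 23213 × 1463 × 11/(1463² − 11²) ≈ 349 Hz.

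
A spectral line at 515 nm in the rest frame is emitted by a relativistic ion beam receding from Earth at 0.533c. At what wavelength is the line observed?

Relativistic Doppler for wavelength: λ' = λ₀ · √((1 + β)/(1 − β)).
λ' = 515 × √(1.5330/0.4670) = 515 × 1.81181 ≈ 933.1 nm.

933.1 nm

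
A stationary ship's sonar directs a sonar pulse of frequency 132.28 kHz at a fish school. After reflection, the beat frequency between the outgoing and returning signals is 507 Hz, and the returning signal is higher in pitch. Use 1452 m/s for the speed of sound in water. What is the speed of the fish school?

2.78 m/s

Double Doppler shift off a moving reflector: f₂ = f₀ · (v + u)/(v − u) (u > 0 toward emitter).
Returning signal is higher, so f₂ = f₀ + Δf = 132280 + 507 = 132787 Hz.
Rearranging, u = v · (f₂ − f₀)/(f₂ + f₀) = 1452 × 507/265067 ≈ 2.78 m/s.
So the fish school is moving at 2.78 m/s toward the emitter.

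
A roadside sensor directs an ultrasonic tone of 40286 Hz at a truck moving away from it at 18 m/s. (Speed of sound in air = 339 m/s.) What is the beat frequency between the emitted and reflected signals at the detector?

4062 Hz

At the truck (a moving observer), f₁ = f₀ · (v − u)/v = 40286 × 321/339 ≈ 38147 Hz.
The reflection then acts as a moving source: f₂ = f₁ · v/(v + u) ≈ 36224 Hz.
Equivalently f₂ = f₀ · (v − u)/(v + u).
Beat frequency: |f₂ − f₀| = 2u·f₀/(v + u) = 2 × 18 × 40286/357 ≈ 4062 Hz.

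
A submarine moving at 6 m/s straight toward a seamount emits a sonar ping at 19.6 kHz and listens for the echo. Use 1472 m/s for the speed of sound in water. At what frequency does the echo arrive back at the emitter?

The seamount receives the sound from a moving source: f₁ = f₀ · v/(v − v_e) = 19.6 × 1472/1466 ≈ 19.68 kHz.
On the return leg the submarine is a moving observer: f₂ = f₁ · (v + v_e)/v = 19.68 × 1478/1472 ≈ 19.76 kHz.
Equivalently f₂ = f₀ · (v + v_e)/(v − v_e).

19.76 kHz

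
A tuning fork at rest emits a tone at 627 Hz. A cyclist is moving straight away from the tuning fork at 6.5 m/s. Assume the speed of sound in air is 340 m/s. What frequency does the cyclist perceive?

615 Hz

Moving observer, stationary source: f' = f · (v − v_o)/v.
f' = 627 × (340 − 6.5)/340 = 627 × 333.5/340 ≈ 615 Hz.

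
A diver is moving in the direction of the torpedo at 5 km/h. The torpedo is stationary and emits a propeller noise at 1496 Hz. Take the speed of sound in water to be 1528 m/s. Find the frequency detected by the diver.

5 km/h = 1.389 m/s.
Moving observer, stationary source: f' = f · (v + v_o)/v.
f' = 1496 × (1528 + 1.389)/1528 = 1496 × 1529.4/1528 ≈ 1497 Hz.

1497 Hz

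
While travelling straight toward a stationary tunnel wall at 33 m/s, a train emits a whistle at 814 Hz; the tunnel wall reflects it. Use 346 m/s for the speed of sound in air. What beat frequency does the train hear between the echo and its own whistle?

The tunnel wall receives the sound from a moving source: f₁ = f₀ · v/(v − v_e) = 814 × 346/313 ≈ 899.8 Hz.
On the return leg the train is a moving observer: f₂ = f₁ · (v + v_e)/v = 899.8 × 379/346 ≈ 985.6 Hz.
Equivalently f₂ = f₀ · (v + v_e)/(v − v_e).
Beat against the emitted tone: |f₂ − f₀| = 2v_e·f₀/(v − v_e) = 2 × 33 × 814/313 ≈ 172 Hz.

172 Hz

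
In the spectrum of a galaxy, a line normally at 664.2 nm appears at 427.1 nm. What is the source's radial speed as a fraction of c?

λ'/λ₀ = 0.6430 < 1 (blueshift), so the source is approaching.
λ'/λ₀ = √((1 − β)/(1 + β)) for an approaching source ⇒ β = (1 − r²)/(1 + r²) with r = λ'/λ₀.
β = (1 − 0.4135)/(1 + 0.4135) ≈ 0.415.

0.415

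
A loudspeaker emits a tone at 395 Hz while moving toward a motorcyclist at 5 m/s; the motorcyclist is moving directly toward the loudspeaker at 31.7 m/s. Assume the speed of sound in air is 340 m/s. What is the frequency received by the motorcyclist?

Both move, so f' = f · (v + v_o)/(v − v_s).
f' = 395 × (340 + 31.7)/(340 − 5) = 395 × 371.7/335 ≈ 438 Hz.

438 Hz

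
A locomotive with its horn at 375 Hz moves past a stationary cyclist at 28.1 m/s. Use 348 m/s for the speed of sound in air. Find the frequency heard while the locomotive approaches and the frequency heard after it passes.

408 Hz approaching; 347 Hz receding

Approaching: f₁ = f · v/(v − v_s) = 375 × 348/319.9 ≈ 408 Hz.
Receding: f₂ = f · v/(v + v_s) = 375 × 348/376.1 ≈ 347 Hz.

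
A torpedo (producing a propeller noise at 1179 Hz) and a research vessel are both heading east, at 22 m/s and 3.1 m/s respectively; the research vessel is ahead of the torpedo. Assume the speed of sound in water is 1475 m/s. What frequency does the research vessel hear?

1194 Hz

The research vessel is ahead, so the torpedo is moving toward it while the research vessel is moving away from the torpedo.
General Doppler shift: f' = f · (v − v_o)/(v − v_s).
f' = 1179 × (1475 − 3.1)/(1475 − 22) = 1179 × 1471.9/1453 ≈ 1194 Hz.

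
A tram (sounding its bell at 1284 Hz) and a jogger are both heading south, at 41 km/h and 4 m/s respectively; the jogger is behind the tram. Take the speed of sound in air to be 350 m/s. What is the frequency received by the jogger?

1258 Hz

41 km/h = 11.39 m/s.
The jogger is behind, so the tram is moving away from it while the jogger is moving toward the tram.
With source receding and observer approaching, f' = f · (v + v_o)/(v + v_s).
f' = 1284 × (350 + 4)/(350 + 11.39) = 1284 × 354/361.39 ≈ 1258 Hz.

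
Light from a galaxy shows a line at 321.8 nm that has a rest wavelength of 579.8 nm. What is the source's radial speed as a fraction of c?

λ'/λ₀ = 0.5550 < 1 (blueshift), so the source is approaching.
λ'/λ₀ = √((1 − β)/(1 + β)) for an approaching source ⇒ β = (1 − r²)/(1 + r²) with r = λ'/λ₀.
β = (1 − 0.3080)/(1 + 0.3080) ≈ 0.529.

0.529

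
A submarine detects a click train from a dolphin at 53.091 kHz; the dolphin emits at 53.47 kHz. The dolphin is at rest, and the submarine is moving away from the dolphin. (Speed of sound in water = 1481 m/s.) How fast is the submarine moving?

10.5 m/s

f' = f · (v − v_o)/v ⇒ v_o = v · |f'/f − 1|.
v_o = 1481 × |53.091/53.47 − 1| = 1481 × 0.007088 ≈ 10.5 m/s.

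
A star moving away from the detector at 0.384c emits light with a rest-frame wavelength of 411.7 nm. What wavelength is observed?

Relativistic Doppler for wavelength: λ' = λ₀ · √((1 + β)/(1 − β)).
λ' = 411.7 × √(1.3840/0.6160) = 411.7 × 1.49892 ≈ 617.1 nm.

617.1 nm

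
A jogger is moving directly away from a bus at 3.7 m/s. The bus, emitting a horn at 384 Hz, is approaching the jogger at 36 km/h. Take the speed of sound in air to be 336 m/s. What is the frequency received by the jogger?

36 km/h = 10 m/s.
Both move, so f' = f · (v − v_o)/(v − v_s).
f' = 384 × (336 − 3.7)/(336 − 10) = 384 × 332.3/326 ≈ 391 Hz.

391 Hz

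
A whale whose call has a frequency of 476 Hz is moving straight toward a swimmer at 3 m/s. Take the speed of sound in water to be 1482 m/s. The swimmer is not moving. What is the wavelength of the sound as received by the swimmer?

With the source moving toward a stationary observer, f' = f · v/(v − v_s).
f' = 476 × 1482/(1482 − 3) ≈ 477 Hz.
λ' = v/f' = 1482/476.966 ≈ 3.11 m.

3.11 m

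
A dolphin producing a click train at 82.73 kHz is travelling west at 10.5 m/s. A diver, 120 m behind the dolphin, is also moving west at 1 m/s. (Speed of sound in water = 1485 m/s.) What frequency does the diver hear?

82.2 kHz

The diver is behind, so the dolphin is moving away from it while the diver is moving toward the dolphin.
General Doppler shift: f' = f · (v + v_o)/(v + v_s).
f' = 82.73 × (1485 + 1)/(1485 + 10.5) = 82.73 × 1486/1495.5 ≈ 82.2 kHz.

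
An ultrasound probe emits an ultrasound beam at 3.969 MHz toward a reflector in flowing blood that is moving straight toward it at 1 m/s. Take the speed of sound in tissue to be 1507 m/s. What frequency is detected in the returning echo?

At the reflector in flowing blood (a moving observer), f₁ = f₀ · (v + u)/v = 3.969 × 1508/1507 ≈ 3.972 MHz.
The reflection then acts as a moving source: f₂ = f₁ · v/(v − u) ≈ 3.974 MHz.
Equivalently f₂ = f₀ · (v + u)/(v − u).

3.974 MHz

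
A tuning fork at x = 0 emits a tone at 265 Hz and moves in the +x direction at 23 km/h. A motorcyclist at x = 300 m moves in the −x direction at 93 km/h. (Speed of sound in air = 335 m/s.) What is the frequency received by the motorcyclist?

291 Hz

23 km/h = 6.389 m/s; 93 km/h = 25.83 m/s.
The observer lies on the +x side, so the source is heading toward the observer and the observer is heading toward the source.
General Doppler shift: f' = f · (v + v_o)/(v − v_s).
f' = 265 × (335 + 25.83)/(335 − 6.389) = 265 × 360.83/328.61 ≈ 291 Hz.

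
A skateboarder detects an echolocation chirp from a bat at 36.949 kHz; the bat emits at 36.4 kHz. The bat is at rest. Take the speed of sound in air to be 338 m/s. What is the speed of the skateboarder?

5.1 m/s

f' > f, so the skateboarder is approaching.
f' = f · (v + v_o)/v ⇒ v_o = v · |f'/f − 1|.
v_o = 338 × |36.949/36.4 − 1| = 338 × 0.01508 ≈ 5.1 m/s.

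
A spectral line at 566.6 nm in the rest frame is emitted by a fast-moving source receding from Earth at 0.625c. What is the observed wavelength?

1179.5 nm

Relativistic Doppler for wavelength: λ' = λ₀ · √((1 + β)/(1 − β)).
λ' = 566.6 × √(1.6250/0.3750) = 566.6 × 2.08167 ≈ 1179.5 nm.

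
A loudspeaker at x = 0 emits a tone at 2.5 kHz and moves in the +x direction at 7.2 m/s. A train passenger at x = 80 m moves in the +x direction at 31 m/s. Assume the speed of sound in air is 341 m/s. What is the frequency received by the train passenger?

2.32 kHz

The observer lies on the +x side, so the source is heading toward the observer and the observer is heading away from the source.
General Doppler shift: f' = f · (v − v_o)/(v − v_s).
f' = 2.5 × (341 − 31)/(341 − 7.2) = 2.5 × 310/333.8 ≈ 2.32 kHz.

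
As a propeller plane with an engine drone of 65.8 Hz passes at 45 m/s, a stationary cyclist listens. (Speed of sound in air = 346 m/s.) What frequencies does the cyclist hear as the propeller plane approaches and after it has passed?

76 Hz approaching; 58 Hz receding

Approaching: f₁ = f · v/(v − v_s) = 65.8 × 346/301 ≈ 76 Hz.
Receding: f₂ = f · v/(v + v_s) = 65.8 × 346/391 ≈ 58 Hz.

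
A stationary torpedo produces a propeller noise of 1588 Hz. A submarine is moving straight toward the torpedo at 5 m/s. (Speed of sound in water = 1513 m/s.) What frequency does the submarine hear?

1593 Hz

Only the observer moves, toward the source, so f' = f · (v + v_o)/v.
f' = 1588 × (1513 + 5)/1513 = 1588 × 1518/1513 ≈ 1593 Hz.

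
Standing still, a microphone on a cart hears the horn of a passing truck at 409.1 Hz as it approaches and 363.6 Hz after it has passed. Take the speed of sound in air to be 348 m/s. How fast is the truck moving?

f₁/f₂ = (v + v_s)/(v − v_s), so v_s = v · (f₁ − f₂)/(f₁ + f₂).
v_s = 348 × (409.1 − 363.6)/(409.1 + 363.6) = 348 × 45.5/772.7 ≈ 20.5 m/s.

20.5 m/s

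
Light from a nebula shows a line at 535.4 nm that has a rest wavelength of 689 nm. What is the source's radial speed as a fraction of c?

0.247

λ'/λ₀ = 0.7771 < 1 (blueshift), so the source is approaching.
λ'/λ₀ = √((1 − β)/(1 + β)) for an approaching source ⇒ β = (1 − r²)/(1 + r²) with r = λ'/λ₀.
β = (1 − 0.6038)/(1 + 0.6038) ≈ 0.247.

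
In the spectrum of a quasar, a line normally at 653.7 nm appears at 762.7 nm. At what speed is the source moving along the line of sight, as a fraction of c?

0.153

λ'/λ₀ = 1.1667 > 1 (redshift), so the source is receding.
λ'/λ₀ = √((1 + β)/(1 − β)) for a receding source ⇒ β = (r² − 1)/(r² + 1) with r = λ'/λ₀.
β = (1.3613 − 1)/(1.3613 + 1) ≈ 0.153.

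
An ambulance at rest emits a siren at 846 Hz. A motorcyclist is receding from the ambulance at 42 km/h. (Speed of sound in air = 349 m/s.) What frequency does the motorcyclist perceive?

42 km/h = 11.67 m/s.
Only the observer moves, away from the source, so f' = f · (v − v_o)/v.
f' = 846 × (349 − 11.67)/349 = 846 × 337.33/349 ≈ 818 Hz.

818 Hz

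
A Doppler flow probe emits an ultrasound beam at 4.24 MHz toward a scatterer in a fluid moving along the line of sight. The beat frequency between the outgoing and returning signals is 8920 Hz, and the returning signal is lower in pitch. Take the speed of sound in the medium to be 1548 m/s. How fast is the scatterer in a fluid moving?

1.63 m/s

Double Doppler shift off a moving reflector: f₂ = f₀ · (v + u)/(v − u) (u > 0 toward emitter).
Returning signal is lower, so f₂ = f₀ − Δf = 4240000 − 8920 = 4231080 Hz.
Rearranging, u = v · (f₂ − f₀)/(f₂ + f₀) = 1548 × -8920/8471080 ≈ -1.63 m/s.
So the scatterer in a fluid is moving at 1.63 m/s away from the emitter.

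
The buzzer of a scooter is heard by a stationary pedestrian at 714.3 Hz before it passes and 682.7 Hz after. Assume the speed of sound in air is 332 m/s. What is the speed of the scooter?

7.5 m/s

f₁/f₂ = (v + v_s)/(v − v_s), so v_s = v · (f₁ − f₂)/(f₁ + f₂).
v_s = 332 × (714.3 − 682.7)/(714.3 + 682.7) = 332 × 31.6/1397.0 ≈ 7.5 m/s.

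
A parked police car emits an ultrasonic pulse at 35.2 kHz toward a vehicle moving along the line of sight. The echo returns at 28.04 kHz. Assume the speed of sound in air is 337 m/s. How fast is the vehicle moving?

38 m/s

Double Doppler shift off a moving reflector: f₂ = f₀ · (v + u)/(v − u) (u > 0 toward emitter).
Rearranging, u = v · (f₂ − f₀)/(f₂ + f₀) = 337 × -7.16/63.24 ≈ -38 m/s.
So the vehicle is moving at 38 m/s away from the emitter.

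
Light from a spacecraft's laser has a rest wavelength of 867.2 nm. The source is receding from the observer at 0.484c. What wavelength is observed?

1470.7 nm

Relativistic Doppler for wavelength: λ' = λ₀ · √((1 + β)/(1 − β)).
λ' = 867.2 × √(1.4840/0.5160) = 867.2 × 1.69587 ≈ 1470.7 nm.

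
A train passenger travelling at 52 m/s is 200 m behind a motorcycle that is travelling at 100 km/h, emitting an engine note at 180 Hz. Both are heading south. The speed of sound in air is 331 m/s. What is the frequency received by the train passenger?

100 km/h = 27.78 m/s.
The train passenger is behind, so the motorcycle is moving away from it while the train passenger is moving toward the motorcycle.
General Doppler shift: f' = f · (v + v_o)/(v + v_s).
f' = 180 × (331 + 52)/(331 + 27.78) = 180 × 383/358.78 ≈ 192 Hz.

192 Hz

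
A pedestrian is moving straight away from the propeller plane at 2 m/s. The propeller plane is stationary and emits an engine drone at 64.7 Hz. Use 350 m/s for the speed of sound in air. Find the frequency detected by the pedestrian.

Only the observer moves, away from the source, so f' = f · (v − v_o)/v.
f' = 64.7 × (350 − 2)/350 = 64.7 × 348/350 ≈ 64 Hz.

64 Hz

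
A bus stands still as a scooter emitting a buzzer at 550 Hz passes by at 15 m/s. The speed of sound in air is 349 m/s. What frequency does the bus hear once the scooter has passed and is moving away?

527 Hz

Receding: f₂ = f · v/(v + v_s) = 550 × 349/364 ≈ 527 Hz.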